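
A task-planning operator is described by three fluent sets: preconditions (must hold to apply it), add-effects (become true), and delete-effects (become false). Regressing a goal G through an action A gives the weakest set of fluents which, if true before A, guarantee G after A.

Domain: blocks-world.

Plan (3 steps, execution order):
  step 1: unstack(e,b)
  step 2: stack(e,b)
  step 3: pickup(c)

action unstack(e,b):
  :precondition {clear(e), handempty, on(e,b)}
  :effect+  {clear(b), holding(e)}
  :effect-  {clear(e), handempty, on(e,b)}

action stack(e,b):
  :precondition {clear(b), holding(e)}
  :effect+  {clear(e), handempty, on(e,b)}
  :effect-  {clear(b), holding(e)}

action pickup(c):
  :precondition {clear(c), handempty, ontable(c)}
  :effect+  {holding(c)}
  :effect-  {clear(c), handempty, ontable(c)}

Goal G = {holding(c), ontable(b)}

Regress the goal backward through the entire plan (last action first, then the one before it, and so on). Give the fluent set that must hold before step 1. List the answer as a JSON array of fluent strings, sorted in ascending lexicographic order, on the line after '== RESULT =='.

Regress step by step:
  through step 3 (pickup(c)): drop {holding(c)}, keep {ontable(b)}, require {clear(c), handempty, ontable(c)}
    → {clear(c), handempty, ontable(b), ontable(c)}
  through step 2 (stack(e,b)): drop {handempty}, keep {clear(c), ontable(b), ontable(c)}, require {clear(b), holding(e)}
    → {clear(b), clear(c), holding(e), ontable(b), ontable(c)}
  through step 1 (unstack(e,b)): drop {clear(b), holding(e)}, keep {clear(c), ontable(b), ontable(c)}, require {clear(e), handempty, on(e,b)}
    → {clear(c), clear(e), handempty, on(e,b), ontable(b), ontable(c)}

== RESULT ==
["clear(c)", "clear(e)", "handempty", "on(e,b)", "ontable(b)", "ontable(c)"]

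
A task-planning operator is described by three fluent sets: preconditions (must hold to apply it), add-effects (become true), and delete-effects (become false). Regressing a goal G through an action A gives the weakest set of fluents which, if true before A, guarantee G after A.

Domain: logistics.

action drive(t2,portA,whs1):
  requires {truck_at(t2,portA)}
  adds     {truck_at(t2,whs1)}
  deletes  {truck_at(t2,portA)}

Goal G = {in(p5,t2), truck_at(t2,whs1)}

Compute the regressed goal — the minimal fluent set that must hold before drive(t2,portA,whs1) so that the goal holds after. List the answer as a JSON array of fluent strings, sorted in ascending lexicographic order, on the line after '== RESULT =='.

Regress:
  G ∩ del = {}  (empty — regression defined)
  G \ add = {in(p5,t2), truck_at(t2,whs1)} \ {truck_at(t2,whs1)} = {in(p5,t2)}
  ∪ pre   = {in(p5,t2)} ∪ {truck_at(t2,portA)}
          = {in(p5,t2), truck_at(t2,portA)}

== RESULT ==
["in(p5,t2)", "truck_at(t2,portA)"]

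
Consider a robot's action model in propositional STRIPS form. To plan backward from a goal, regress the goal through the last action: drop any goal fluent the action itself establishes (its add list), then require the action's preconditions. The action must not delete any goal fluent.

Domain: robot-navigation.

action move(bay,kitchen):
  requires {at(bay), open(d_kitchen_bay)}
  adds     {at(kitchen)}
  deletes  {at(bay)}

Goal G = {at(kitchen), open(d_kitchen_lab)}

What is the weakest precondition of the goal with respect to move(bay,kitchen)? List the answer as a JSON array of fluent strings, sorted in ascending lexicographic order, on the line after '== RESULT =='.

Regress:
  G ∩ del = {}  (empty — regression defined)
  G \ add = {at(kitchen), open(d_kitchen_lab)} \ {at(kitchen)} = {open(d_kitchen_lab)}
  ∪ pre   = {open(d_kitchen_lab)} ∪ {at(bay), open(d_kitchen_bay)}
          = {at(bay), open(d_kitchen_bay), open(d_kitchen_lab)}

== RESULT ==
["at(bay)", "open(d_kitchen_bay)", "open(d_kitchen_lab)"]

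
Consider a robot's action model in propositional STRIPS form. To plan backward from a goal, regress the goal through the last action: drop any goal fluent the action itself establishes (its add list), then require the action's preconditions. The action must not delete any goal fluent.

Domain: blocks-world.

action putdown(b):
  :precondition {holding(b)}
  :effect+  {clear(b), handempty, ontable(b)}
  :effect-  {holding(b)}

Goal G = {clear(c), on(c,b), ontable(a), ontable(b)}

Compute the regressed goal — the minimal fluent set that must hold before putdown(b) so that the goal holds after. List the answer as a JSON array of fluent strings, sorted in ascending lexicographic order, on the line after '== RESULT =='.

Compute (G \ add) ∪ pre:
  G ∩ del = {}  (empty — regression defined)
  G \ add = {clear(c), on(c,b), ontable(a), ontable(b)} \ {clear(b), handempty, ontable(b)} = {clear(c), on(c,b), ontable(a)}
  ∪ pre   = {clear(c), on(c,b), ontable(a)} ∪ {holding(b)}
          = {clear(c), holding(b), on(c,b), ontable(a)}

== RESULT ==
["clear(c)", "holding(b)", "on(c,b)", "ontable(a)"]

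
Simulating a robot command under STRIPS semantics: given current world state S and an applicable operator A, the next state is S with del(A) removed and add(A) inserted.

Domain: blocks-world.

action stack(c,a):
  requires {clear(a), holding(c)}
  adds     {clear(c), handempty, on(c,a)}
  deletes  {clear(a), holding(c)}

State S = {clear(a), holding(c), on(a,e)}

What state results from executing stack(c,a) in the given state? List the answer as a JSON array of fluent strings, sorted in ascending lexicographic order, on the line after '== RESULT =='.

Progress:
  pre ⊆ S: {clear(a), holding(c)} ⊆ S  — applicable
  S \ del = {on(a,e)}
  ∪ add   = {clear(c), handempty, on(a,e), on(c,a)}

== RESULT ==
["clear(c)", "handempty", "on(a,e)", "on(c,a)"]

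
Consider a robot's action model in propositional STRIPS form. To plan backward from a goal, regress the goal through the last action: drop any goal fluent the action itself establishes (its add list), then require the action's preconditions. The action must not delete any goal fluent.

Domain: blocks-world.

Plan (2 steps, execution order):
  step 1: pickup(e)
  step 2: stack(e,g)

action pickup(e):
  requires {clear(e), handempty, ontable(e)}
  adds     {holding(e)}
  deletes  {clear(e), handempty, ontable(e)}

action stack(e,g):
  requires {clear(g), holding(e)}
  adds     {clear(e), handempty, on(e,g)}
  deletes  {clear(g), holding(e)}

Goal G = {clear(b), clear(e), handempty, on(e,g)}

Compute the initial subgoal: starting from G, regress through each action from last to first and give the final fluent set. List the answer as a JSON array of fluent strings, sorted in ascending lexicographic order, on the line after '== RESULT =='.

Work backward from the goal:
  through step 2 (stack(e,g)): drop {clear(e), handempty, on(e,g)}, keep {clear(b)}, require {clear(g), holding(e)}
    → {clear(b), clear(g), holding(e)}
  through step 1 (pickup(e)): drop {holding(e)}, keep {clear(b), clear(g)}, require {clear(e), handempty, ontable(e)}
    → {clear(b), clear(e), clear(g), handempty, ontable(e)}

== RESULT ==
["clear(b)", "clear(e)", "clear(g)", "handempty", "ontable(e)"]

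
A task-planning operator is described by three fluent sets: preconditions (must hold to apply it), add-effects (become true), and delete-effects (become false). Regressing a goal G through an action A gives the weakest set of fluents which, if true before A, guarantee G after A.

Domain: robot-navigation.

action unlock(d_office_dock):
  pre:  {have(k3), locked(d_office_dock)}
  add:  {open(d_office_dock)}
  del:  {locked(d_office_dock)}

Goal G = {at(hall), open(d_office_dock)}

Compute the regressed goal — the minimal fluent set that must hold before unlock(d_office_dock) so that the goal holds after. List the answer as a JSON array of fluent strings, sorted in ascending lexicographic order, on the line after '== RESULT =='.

Compute (G \ add) ∪ pre:
  G ∩ del = {}  (empty — regression defined)
  G \ add = {at(hall), open(d_office_dock)} \ {open(d_office_dock)} = {at(hall)}
  ∪ pre   = {at(hall)} ∪ {have(k3), locked(d_office_dock)}
          = {at(hall), have(k3), locked(d_office_dock)}

== RESULT ==
["at(hall)", "have(k3)", "locked(d_office_dock)"]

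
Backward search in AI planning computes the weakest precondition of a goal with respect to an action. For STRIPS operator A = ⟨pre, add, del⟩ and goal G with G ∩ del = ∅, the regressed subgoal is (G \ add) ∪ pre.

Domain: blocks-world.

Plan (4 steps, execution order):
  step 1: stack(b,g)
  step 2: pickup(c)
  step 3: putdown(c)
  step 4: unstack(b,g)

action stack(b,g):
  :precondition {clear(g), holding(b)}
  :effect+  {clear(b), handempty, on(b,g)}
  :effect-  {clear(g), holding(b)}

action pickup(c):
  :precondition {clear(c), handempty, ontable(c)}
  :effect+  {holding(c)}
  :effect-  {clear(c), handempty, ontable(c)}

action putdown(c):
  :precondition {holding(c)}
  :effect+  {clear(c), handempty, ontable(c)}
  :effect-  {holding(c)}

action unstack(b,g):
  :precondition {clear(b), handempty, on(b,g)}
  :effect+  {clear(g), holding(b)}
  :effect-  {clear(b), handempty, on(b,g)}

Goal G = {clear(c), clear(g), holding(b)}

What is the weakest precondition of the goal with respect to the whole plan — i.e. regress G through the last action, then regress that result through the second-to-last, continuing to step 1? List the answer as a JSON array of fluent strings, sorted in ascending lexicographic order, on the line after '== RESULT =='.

Regress step by step:
  through step 4 (unstack(b,g)): drop {clear(g), holding(b)}, keep {clear(c)}, require {clear(b), handempty, on(b,g)}
    → {clear(b), clear(c), handempty, on(b,g)}
  through step 3 (putdown(c)): drop {clear(c), handempty}, keep {clear(b), on(b,g)}, require {holding(c)}
    → {clear(b), holding(c), on(b,g)}
  through step 2 (pickup(c)): drop {holding(c)}, keep {clear(b), on(b,g)}, require {clear(c), handempty, ontable(c)}
    → {clear(b), clear(c), handempty, on(b,g), ontable(c)}
  through step 1 (stack(b,g)): drop {clear(b), handempty, on(b,g)}, keep {clear(c), ontable(c)}, require {clear(g), holding(b)}
    → {clear(c), clear(g), holding(b), ontable(c)}

== RESULT ==
["clear(c)", "clear(g)", "holding(b)", "ontable(c)"]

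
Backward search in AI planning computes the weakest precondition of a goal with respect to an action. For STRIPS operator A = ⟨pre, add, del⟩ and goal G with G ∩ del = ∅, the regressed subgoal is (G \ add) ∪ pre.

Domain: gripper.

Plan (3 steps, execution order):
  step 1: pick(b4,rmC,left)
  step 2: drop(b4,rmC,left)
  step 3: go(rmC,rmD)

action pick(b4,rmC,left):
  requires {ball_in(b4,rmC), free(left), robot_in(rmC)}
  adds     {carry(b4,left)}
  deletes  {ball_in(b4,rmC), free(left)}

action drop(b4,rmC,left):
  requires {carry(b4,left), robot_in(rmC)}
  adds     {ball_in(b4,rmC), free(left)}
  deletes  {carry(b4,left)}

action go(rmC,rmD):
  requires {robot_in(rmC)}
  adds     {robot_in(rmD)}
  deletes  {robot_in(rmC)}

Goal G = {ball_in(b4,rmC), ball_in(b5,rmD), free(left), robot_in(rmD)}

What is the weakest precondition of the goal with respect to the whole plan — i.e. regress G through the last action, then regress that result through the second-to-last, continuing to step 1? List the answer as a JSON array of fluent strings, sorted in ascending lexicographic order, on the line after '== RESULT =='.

Work backward from the goal:
  through step 3 (go(rmC,rmD)): drop {robot_in(rmD)}, keep {ball_in(b4,rmC), ball_in(b5,rmD), free(left)}, require {robot_in(rmC)}
    → {ball_in(b4,rmC), ball_in(b5,rmD), free(left), robot_in(rmC)}
  through step 2 (drop(b4,rmC,left)): drop {ball_in(b4,rmC), free(left)}, keep {ball_in(b5,rmD), robot_in(rmC)}, require {carry(b4,left), robot_in(rmC)}
    → {ball_in(b5,rmD), carry(b4,left), robot_in(rmC)}
  through step 1 (pick(b4,rmC,left)): drop {carry(b4,left)}, keep {ball_in(b5,rmD), robot_in(rmC)}, require {ball_in(b4,rmC), free(left), robot_in(rmC)}
    → {ball_in(b4,rmC), ball_in(b5,rmD), free(left), robot_in(rmC)}

== RESULT ==
["ball_in(b4,rmC)", "ball_in(b5,rmD)", "free(left)", "robot_in(rmC)"]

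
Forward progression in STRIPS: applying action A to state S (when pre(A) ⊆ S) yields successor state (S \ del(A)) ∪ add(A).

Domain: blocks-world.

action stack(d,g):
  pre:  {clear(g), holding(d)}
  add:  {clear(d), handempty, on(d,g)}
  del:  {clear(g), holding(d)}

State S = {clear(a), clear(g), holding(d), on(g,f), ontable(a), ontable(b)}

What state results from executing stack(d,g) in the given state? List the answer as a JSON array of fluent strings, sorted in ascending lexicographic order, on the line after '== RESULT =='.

Progress:
  pre ⊆ S: {clear(g), holding(d)} ⊆ S  — applicable
  S \ del = {clear(a), on(g,f), ontable(a), ontable(b)}
  ∪ add   = {clear(a), clear(d), handempty, on(d,g), on(g,f), ontable(a), ontable(b)}

== RESULT ==
["clear(a)", "clear(d)", "handempty", "on(d,g)", "on(g,f)", "ontable(a)", "ontable(b)"]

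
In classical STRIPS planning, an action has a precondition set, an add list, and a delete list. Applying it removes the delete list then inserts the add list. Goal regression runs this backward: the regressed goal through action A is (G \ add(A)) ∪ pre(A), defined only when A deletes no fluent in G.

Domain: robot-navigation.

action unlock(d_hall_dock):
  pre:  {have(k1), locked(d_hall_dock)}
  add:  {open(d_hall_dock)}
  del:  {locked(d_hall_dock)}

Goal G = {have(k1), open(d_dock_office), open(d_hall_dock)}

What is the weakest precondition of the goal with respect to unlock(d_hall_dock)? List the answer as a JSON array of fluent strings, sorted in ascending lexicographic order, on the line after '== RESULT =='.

Compute (G \ add) ∪ pre:
  G ∩ del = {}  (empty — regression defined)
  G \ add = {have(k1), open(d_dock_office), open(d_hall_dock)} \ {open(d_hall_dock)} = {have(k1), open(d_dock_office)}
  ∪ pre   = {have(k1), open(d_dock_office)} ∪ {have(k1), locked(d_hall_dock)}
          = {have(k1), locked(d_hall_dock), open(d_dock_office)}

== RESULT ==
["have(k1)", "locked(d_hall_dock)", "open(d_dock_office)"]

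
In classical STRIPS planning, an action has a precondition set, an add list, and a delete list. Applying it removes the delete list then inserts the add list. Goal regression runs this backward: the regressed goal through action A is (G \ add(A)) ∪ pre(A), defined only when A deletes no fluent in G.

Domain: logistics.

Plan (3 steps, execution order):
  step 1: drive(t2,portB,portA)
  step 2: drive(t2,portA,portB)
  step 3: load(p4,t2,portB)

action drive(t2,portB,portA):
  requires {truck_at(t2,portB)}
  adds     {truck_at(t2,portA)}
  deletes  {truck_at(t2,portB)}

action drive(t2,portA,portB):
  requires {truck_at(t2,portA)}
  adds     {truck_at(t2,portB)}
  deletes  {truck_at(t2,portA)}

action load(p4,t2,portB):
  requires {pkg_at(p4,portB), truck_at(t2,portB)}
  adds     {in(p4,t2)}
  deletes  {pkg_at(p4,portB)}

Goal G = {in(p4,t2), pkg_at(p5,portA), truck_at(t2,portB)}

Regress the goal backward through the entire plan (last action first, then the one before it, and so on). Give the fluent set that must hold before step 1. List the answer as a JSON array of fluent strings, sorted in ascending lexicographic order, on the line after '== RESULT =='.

Regress step by step:
  through step 3 (load(p4,t2,portB)): drop {in(p4,t2)}, keep {pkg_at(p5,portA), truck_at(t2,portB)}, require {pkg_at(p4,portB), truck_at(t2,portB)}
    → {pkg_at(p4,portB), pkg_at(p5,portA), truck_at(t2,portB)}
  through step 2 (drive(t2,portA,portB)): drop {truck_at(t2,portB)}, keep {pkg_at(p4,portB), pkg_at(p5,portA)}, require {truck_at(t2,portA)}
    → {pkg_at(p4,portB), pkg_at(p5,portA), truck_at(t2,portA)}
  through step 1 (drive(t2,portB,portA)): drop {truck_at(t2,portA)}, keep {pkg_at(p4,portB), pkg_at(p5,portA)}, require {truck_at(t2,portB)}
    → {pkg_at(p4,portB), pkg_at(p5,portA), truck_at(t2,portB)}

== RESULT ==
["pkg_at(p4,portB)", "pkg_at(p5,portA)", "truck_at(t2,portB)"]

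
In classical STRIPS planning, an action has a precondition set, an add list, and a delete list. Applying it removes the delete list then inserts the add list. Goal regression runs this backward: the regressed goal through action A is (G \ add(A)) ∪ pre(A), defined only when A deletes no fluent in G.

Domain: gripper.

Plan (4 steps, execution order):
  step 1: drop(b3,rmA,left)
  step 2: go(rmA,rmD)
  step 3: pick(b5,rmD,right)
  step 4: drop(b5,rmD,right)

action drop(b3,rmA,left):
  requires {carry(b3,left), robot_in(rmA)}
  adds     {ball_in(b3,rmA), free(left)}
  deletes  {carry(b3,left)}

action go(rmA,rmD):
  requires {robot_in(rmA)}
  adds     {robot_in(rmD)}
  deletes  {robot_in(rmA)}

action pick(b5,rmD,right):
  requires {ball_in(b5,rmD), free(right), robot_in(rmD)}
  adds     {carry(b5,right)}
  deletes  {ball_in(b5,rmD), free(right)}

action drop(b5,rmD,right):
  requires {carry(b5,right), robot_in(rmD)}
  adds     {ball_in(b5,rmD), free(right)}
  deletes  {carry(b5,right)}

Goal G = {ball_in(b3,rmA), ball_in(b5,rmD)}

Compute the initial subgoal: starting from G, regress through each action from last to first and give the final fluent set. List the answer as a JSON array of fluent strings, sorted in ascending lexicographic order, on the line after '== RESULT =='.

Regress step by step:
  through step 4 (drop(b5,rmD,right)): drop {ball_in(b5,rmD)}, keep {ball_in(b3,rmA)}, require {carry(b5,right), robot_in(rmD)}
    → {ball_in(b3,rmA), carry(b5,right), robot_in(rmD)}
  through step 3 (pick(b5,rmD,right)): drop {carry(b5,right)}, keep {ball_in(b3,rmA), robot_in(rmD)}, require {ball_in(b5,rmD), free(right), robot_in(rmD)}
    → {ball_in(b3,rmA), ball_in(b5,rmD), free(right), robot_in(rmD)}
  through step 2 (go(rmA,rmD)): drop {robot_in(rmD)}, keep {ball_in(b3,rmA), ball_in(b5,rmD), free(right)}, require {robot_in(rmA)}
    → {ball_in(b3,rmA), ball_in(b5,rmD), free(right), robot_in(rmA)}
  through step 1 (drop(b3,rmA,left)): drop {ball_in(b3,rmA)}, keep {ball_in(b5,rmD), free(right), robot_in(rmA)}, require {carry(b3,left), robot_in(rmA)}
    → {ball_in(b5,rmD), carry(b3,left), free(right), robot_in(rmA)}

== RESULT ==
["ball_in(b5,rmD)", "carry(b3,left)", "free(right)", "robot_in(rmA)"]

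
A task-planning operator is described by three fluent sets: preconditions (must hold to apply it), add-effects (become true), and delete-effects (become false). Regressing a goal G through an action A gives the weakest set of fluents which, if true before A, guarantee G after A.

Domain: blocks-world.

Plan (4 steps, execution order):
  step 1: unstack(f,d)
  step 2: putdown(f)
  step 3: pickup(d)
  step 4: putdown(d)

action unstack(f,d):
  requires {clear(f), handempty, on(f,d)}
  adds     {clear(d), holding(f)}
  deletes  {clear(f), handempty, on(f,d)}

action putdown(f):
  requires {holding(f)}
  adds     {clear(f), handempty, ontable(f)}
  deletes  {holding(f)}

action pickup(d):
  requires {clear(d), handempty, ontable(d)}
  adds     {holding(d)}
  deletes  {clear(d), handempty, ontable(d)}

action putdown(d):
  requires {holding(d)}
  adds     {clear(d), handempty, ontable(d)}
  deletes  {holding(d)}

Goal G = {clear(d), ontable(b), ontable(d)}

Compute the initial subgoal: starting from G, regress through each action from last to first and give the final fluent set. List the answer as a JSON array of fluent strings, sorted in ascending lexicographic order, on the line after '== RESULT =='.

Regress step by step:
  through step 4 (putdown(d)): drop {clear(d), ontable(d)}, keep {ontable(b)}, require {holding(d)}
    → {holding(d), ontable(b)}
  through step 3 (pickup(d)): drop {holding(d)}, keep {ontable(b)}, require {clear(d), handempty, ontable(d)}
    → {clear(d), handempty, ontable(b), ontable(d)}
  through step 2 (putdown(f)): drop {handempty}, keep {clear(d), ontable(b), ontable(d)}, require {holding(f)}
    → {clear(d), holding(f), ontable(b), ontable(d)}
  through step 1 (unstack(f,d)): drop {clear(d), holding(f)}, keep {ontable(b), ontable(d)}, require {clear(f), handempty, on(f,d)}
    → {clear(f), handempty, on(f,d), ontable(b), ontable(d)}

== RESULT ==
["clear(f)", "handempty", "on(f,d)", "ontable(b)", "ontable(d)"]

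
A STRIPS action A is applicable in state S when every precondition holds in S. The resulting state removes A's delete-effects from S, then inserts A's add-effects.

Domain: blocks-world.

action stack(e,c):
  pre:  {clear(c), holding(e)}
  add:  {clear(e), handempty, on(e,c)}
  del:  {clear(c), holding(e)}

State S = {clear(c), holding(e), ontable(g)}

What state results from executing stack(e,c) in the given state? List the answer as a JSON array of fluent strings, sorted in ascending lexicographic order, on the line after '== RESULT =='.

Progress:
  pre ⊆ S: {clear(c), holding(e)} ⊆ S  — applicable
  S \ del = {ontable(g)}
  ∪ add   = {clear(e), handempty, on(e,c), ontable(g)}

== RESULT ==
["clear(e)", "handempty", "on(e,c)", "ontable(g)"]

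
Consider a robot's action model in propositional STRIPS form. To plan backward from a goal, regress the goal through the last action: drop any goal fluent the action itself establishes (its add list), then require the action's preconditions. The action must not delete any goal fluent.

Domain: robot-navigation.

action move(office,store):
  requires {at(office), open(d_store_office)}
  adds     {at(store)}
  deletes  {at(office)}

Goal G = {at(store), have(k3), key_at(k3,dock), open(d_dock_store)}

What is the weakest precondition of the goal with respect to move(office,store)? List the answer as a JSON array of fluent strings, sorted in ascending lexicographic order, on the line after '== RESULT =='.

Compute (G \ add) ∪ pre:
  G ∩ del = {}  (empty — regression defined)
  G \ add = {at(store), have(k3), key_at(k3,dock), open(d_dock_store)} \ {at(store)} = {have(k3), key_at(k3,dock), open(d_dock_store)}
  ∪ pre   = {have(k3), key_at(k3,dock), open(d_dock_store)} ∪ {at(office), open(d_store_office)}
          = {at(office), have(k3), key_at(k3,dock), open(d_dock_store), open(d_store_office)}

== RESULT ==
["at(office)", "have(k3)", "key_at(k3,dock)", "open(d_dock_store)", "open(d_store_office)"]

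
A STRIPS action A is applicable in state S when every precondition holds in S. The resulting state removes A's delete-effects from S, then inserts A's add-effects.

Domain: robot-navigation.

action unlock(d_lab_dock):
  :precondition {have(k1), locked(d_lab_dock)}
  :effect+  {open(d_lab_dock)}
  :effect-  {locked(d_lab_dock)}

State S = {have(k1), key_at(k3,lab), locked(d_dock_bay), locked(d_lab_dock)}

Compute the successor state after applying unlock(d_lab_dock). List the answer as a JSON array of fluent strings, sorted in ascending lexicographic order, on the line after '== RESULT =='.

Compute (S \ del) ∪ add:
  pre ⊆ S: {have(k1), locked(d_lab_dock)} ⊆ S  — applicable
  S \ del = {have(k1), key_at(k3,lab), locked(d_dock_bay)}
  ∪ add   = {have(k1), key_at(k3,lab), locked(d_dock_bay), open(d_lab_dock)}

== RESULT ==
["have(k1)", "key_at(k3,lab)", "locked(d_dock_bay)", "open(d_lab_dock)"]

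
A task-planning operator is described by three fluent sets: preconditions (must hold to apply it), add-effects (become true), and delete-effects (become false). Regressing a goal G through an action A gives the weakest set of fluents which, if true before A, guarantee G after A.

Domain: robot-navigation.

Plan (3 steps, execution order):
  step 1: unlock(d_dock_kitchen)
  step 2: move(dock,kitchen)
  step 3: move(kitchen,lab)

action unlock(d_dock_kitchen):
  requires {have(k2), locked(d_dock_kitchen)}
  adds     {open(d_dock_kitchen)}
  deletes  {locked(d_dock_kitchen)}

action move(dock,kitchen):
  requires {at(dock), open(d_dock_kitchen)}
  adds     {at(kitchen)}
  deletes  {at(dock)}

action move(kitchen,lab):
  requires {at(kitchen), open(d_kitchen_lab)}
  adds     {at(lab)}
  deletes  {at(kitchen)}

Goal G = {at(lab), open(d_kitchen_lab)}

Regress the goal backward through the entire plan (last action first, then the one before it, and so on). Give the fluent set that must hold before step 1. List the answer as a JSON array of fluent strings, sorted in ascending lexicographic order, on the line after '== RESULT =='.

Work backward from the goal:
  through step 3 (move(kitchen,lab)): drop {at(lab)}, keep {open(d_kitchen_lab)}, require {at(kitchen), open(d_kitchen_lab)}
    → {at(kitchen), open(d_kitchen_lab)}
  through step 2 (move(dock,kitchen)): drop {at(kitchen)}, keep {open(d_kitchen_lab)}, require {at(dock), open(d_dock_kitchen)}
    → {at(dock), open(d_dock_kitchen), open(d_kitchen_lab)}
  through step 1 (unlock(d_dock_kitchen)): drop {open(d_dock_kitchen)}, keep {at(dock), open(d_kitchen_lab)}, require {have(k2), locked(d_dock_kitchen)}
    → {at(dock), have(k2), locked(d_dock_kitchen), open(d_kitchen_lab)}

== RESULT ==
["at(dock)", "have(k2)", "locked(d_dock_kitchen)", "open(d_kitchen_lab)"]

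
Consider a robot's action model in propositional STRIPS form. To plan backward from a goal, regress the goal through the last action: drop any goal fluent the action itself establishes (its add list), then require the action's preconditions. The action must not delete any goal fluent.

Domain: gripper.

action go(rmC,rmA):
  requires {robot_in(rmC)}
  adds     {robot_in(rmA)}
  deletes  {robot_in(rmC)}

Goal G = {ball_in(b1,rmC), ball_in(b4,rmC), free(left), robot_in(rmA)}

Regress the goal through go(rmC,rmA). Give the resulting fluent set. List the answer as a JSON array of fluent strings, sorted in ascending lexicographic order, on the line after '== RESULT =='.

Regress:
  G ∩ del = {}  (empty — regression defined)
  G \ add = {ball_in(b1,rmC), ball_in(b4,rmC), free(left), robot_in(rmA)} \ {robot_in(rmA)} = {ball_in(b1,rmC), ball_in(b4,rmC), free(left)}
  ∪ pre   = {ball_in(b1,rmC), ball_in(b4,rmC), free(left)} ∪ {robot_in(rmC)}
          = {ball_in(b1,rmC), ball_in(b4,rmC), free(left), robot_in(rmC)}

== RESULT ==
["ball_in(b1,rmC)", "ball_in(b4,rmC)", "free(left)", "robot_in(rmC)"]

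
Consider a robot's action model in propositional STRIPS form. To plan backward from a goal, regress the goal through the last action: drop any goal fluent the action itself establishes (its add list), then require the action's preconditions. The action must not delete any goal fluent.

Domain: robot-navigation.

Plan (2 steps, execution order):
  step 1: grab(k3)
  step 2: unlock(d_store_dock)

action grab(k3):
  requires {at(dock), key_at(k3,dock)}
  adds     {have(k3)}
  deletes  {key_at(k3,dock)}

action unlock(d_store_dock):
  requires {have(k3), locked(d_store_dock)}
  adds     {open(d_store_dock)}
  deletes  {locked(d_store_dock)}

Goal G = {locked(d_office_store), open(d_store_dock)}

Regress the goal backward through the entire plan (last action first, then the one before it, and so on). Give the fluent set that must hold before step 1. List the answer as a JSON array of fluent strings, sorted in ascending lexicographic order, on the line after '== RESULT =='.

Work backward from the goal:
  through step 2 (unlock(d_store_dock)): drop {open(d_store_dock)}, keep {locked(d_office_store)}, require {have(k3), locked(d_store_dock)}
    → {have(k3), locked(d_office_store), locked(d_store_dock)}
  through step 1 (grab(k3)): drop {have(k3)}, keep {locked(d_office_store), locked(d_store_dock)}, require {at(dock), key_at(k3,dock)}
    → {at(dock), key_at(k3,dock), locked(d_office_store), locked(d_store_dock)}

== RESULT ==
["at(dock)", "key_at(k3,dock)", "locked(d_office_store)", "locked(d_store_dock)"]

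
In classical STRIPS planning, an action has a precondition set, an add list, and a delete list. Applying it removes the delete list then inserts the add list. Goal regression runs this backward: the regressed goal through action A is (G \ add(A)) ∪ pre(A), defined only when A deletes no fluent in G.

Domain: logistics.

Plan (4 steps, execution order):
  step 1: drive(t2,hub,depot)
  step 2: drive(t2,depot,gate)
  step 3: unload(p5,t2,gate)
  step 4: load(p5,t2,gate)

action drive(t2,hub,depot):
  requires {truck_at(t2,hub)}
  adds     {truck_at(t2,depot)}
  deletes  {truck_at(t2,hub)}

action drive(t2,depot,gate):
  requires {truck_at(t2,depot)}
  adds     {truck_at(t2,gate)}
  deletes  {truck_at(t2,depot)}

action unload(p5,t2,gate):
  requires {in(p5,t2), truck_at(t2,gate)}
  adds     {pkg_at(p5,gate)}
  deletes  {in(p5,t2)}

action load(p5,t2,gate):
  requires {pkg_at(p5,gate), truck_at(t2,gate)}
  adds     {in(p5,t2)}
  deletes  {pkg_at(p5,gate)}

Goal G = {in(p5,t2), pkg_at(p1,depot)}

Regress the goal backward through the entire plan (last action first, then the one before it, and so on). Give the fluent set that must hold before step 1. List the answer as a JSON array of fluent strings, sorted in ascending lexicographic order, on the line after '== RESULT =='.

Work backward from the goal:
  through step 4 (load(p5,t2,gate)): drop {in(p5,t2)}, keep {pkg_at(p1,depot)}, require {pkg_at(p5,gate), truck_at(t2,gate)}
    → {pkg_at(p1,depot), pkg_at(p5,gate), truck_at(t2,gate)}
  through step 3 (unload(p5,t2,gate)): drop {pkg_at(p5,gate)}, keep {pkg_at(p1,depot), truck_at(t2,gate)}, require {in(p5,t2), truck_at(t2,gate)}
    → {in(p5,t2), pkg_at(p1,depot), truck_at(t2,gate)}
  through step 2 (drive(t2,depot,gate)): drop {truck_at(t2,gate)}, keep {in(p5,t2), pkg_at(p1,depot)}, require {truck_at(t2,depot)}
    → {in(p5,t2), pkg_at(p1,depot), truck_at(t2,depot)}
  through step 1 (drive(t2,hub,depot)): drop {truck_at(t2,depot)}, keep {in(p5,t2), pkg_at(p1,depot)}, require {truck_at(t2,hub)}
    → {in(p5,t2), pkg_at(p1,depot), truck_at(t2,hub)}

== RESULT ==
["in(p5,t2)", "pkg_at(p1,depot)", "truck_at(t2,hub)"]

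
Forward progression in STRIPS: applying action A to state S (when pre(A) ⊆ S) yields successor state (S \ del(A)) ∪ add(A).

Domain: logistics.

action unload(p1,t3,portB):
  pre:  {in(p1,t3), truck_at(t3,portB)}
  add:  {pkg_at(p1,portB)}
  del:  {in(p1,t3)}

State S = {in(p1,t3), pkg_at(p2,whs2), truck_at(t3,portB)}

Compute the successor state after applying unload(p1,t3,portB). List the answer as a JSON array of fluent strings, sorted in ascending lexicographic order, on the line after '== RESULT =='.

Progress:
  pre ⊆ S: {in(p1,t3), truck_at(t3,portB)} ⊆ S  — applicable
  S \ del = {pkg_at(p2,whs2), truck_at(t3,portB)}
  ∪ add   = {pkg_at(p1,portB), pkg_at(p2,whs2), truck_at(t3,portB)}

== RESULT ==
["pkg_at(p1,portB)", "pkg_at(p2,whs2)", "truck_at(t3,portB)"]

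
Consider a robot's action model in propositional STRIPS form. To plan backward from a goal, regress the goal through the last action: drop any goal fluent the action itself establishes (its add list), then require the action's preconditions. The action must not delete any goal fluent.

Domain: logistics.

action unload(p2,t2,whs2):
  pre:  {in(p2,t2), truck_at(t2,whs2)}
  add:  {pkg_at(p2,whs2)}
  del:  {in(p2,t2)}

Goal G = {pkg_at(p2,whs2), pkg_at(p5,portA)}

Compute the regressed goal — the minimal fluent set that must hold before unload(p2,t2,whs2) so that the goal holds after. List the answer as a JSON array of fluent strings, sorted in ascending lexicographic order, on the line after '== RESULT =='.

Compute (G \ add) ∪ pre:
  G ∩ del = {}  (empty — regression defined)
  G \ add = {pkg_at(p2,whs2), pkg_at(p5,portA)} \ {pkg_at(p2,whs2)} = {pkg_at(p5,portA)}
  ∪ pre   = {pkg_at(p5,portA)} ∪ {in(p2,t2), truck_at(t2,whs2)}
          = {in(p2,t2), pkg_at(p5,portA), truck_at(t2,whs2)}

== RESULT ==
["in(p2,t2)", "pkg_at(p5,portA)", "truck_at(t2,whs2)"]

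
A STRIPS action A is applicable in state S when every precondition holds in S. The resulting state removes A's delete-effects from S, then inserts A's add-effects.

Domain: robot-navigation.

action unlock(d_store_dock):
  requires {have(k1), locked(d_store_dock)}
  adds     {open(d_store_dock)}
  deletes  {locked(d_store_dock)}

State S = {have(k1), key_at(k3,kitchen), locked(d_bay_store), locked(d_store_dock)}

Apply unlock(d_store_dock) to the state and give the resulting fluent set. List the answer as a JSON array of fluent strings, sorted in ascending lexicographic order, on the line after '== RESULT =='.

Progress:
  pre ⊆ S: {have(k1), locked(d_store_dock)} ⊆ S  — applicable
  S \ del = {have(k1), key_at(k3,kitchen), locked(d_bay_store)}
  ∪ add   = {have(k1), key_at(k3,kitchen), locked(d_bay_store), open(d_store_dock)}

== RESULT ==
["have(k1)", "key_at(k3,kitchen)", "locked(d_bay_store)", "open(d_store_dock)"]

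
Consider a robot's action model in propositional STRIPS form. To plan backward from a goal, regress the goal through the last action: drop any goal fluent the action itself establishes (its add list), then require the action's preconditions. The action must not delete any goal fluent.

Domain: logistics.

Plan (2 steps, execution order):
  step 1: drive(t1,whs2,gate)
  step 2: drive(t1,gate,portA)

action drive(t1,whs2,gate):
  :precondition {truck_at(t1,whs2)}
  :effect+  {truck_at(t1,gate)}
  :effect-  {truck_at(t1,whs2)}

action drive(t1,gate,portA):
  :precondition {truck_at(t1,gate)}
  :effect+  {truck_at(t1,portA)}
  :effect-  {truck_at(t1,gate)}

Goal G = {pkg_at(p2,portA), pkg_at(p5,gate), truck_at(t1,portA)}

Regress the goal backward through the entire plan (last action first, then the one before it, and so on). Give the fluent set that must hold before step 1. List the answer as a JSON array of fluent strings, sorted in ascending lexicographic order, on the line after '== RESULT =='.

Regress step by step:
  through step 2 (drive(t1,gate,portA)): drop {truck_at(t1,portA)}, keep {pkg_at(p2,portA), pkg_at(p5,gate)}, require {truck_at(t1,gate)}
    → {pkg_at(p2,portA), pkg_at(p5,gate), truck_at(t1,gate)}
  through step 1 (drive(t1,whs2,gate)): drop {truck_at(t1,gate)}, keep {pkg_at(p2,portA), pkg_at(p5,gate)}, require {truck_at(t1,whs2)}
    → {pkg_at(p2,portA), pkg_at(p5,gate), truck_at(t1,whs2)}

== RESULT ==
["pkg_at(p2,portA)", "pkg_at(p5,gate)", "truck_at(t1,whs2)"]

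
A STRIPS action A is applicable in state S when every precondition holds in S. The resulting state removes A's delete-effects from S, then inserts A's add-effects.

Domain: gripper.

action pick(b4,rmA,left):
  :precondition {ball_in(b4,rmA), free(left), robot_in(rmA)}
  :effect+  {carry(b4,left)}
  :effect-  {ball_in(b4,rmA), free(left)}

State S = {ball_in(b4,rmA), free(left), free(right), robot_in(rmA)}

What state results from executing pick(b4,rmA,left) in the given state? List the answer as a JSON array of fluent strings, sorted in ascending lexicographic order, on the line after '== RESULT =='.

Compute (S \ del) ∪ add:
  pre ⊆ S: {ball_in(b4,rmA), free(left), robot_in(rmA)} ⊆ S  — applicable
  S \ del = {free(right), robot_in(rmA)}
  ∪ add   = {carry(b4,left), free(right), robot_in(rmA)}

== RESULT ==
["carry(b4,left)", "free(right)", "robot_in(rmA)"]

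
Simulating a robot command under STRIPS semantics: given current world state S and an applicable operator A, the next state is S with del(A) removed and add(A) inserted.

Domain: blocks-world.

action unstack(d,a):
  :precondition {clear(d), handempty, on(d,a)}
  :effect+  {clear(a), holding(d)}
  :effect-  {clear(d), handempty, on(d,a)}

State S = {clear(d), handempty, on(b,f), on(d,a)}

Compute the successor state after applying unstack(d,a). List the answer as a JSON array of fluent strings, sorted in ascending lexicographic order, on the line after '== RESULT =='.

Progress:
  pre ⊆ S: {clear(d), handempty, on(d,a)} ⊆ S  — applicable
  S \ del = {on(b,f)}
  ∪ add   = {clear(a), holding(d), on(b,f)}

== RESULT ==
["clear(a)", "holding(d)", "on(b,f)"]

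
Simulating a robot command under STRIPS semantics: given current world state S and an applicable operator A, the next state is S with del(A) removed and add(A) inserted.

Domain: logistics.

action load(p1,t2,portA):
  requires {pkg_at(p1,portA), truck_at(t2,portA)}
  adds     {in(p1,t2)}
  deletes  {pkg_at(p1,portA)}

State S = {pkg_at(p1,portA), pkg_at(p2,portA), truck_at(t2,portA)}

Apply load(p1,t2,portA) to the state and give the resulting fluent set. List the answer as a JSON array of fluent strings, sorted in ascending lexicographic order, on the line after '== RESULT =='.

Progress:
  pre ⊆ S: {pkg_at(p1,portA), truck_at(t2,portA)} ⊆ S  — applicable
  S \ del = {pkg_at(p2,portA), truck_at(t2,portA)}
  ∪ add   = {in(p1,t2), pkg_at(p2,portA), truck_at(t2,portA)}

== RESULT ==
["in(p1,t2)", "pkg_at(p2,portA)", "truck_at(t2,portA)"]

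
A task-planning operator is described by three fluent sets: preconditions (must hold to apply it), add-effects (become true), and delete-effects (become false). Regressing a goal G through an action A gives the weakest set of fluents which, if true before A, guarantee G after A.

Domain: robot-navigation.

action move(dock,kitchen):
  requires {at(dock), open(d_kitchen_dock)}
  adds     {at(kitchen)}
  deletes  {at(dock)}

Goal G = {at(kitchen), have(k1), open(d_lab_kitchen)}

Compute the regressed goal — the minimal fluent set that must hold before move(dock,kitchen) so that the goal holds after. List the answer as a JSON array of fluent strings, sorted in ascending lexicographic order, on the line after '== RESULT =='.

Regress:
  G ∩ del = {}  (empty — regression defined)
  G \ add = {at(kitchen), have(k1), open(d_lab_kitchen)} \ {at(kitchen)} = {have(k1), open(d_lab_kitchen)}
  ∪ pre   = {have(k1), open(d_lab_kitchen)} ∪ {at(dock), open(d_kitchen_dock)}
          = {at(dock), have(k1), open(d_kitchen_dock), open(d_lab_kitchen)}

== RESULT ==
["at(dock)", "have(k1)", "open(d_kitchen_dock)", "open(d_lab_kitchen)"]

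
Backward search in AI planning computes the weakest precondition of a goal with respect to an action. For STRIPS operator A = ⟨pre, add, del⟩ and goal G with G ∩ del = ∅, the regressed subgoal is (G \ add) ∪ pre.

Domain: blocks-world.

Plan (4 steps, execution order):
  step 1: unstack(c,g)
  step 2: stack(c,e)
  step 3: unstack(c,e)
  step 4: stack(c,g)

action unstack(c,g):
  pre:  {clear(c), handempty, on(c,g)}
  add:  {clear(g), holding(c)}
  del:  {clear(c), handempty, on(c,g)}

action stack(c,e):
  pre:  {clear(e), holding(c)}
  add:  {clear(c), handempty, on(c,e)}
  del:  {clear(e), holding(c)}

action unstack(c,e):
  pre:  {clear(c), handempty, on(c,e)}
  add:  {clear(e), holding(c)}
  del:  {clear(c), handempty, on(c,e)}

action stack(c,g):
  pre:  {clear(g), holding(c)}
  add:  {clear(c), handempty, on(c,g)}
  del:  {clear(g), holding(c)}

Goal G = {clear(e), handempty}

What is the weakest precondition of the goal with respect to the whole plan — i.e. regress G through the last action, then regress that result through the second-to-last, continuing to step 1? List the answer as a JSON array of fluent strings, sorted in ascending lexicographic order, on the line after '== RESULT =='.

Regress step by step:
  through step 4 (stack(c,g)): drop {handempty}, keep {clear(e)}, require {clear(g), holding(c)}
    → {clear(e), clear(g), holding(c)}
  through step 3 (unstack(c,e)): drop {clear(e), holding(c)}, keep {clear(g)}, require {clear(c), handempty, on(c,e)}
    → {clear(c), clear(g), handempty, on(c,e)}
  through step 2 (stack(c,e)): drop {clear(c), handempty, on(c,e)}, keep {clear(g)}, require {clear(e), holding(c)}
    → {clear(e), clear(g), holding(c)}
  through step 1 (unstack(c,g)): drop {clear(g), holding(c)}, keep {clear(e)}, require {clear(c), handempty, on(c,g)}
    → {clear(c), clear(e), handempty, on(c,g)}

== RESULT ==
["clear(c)", "clear(e)", "handempty", "on(c,g)"]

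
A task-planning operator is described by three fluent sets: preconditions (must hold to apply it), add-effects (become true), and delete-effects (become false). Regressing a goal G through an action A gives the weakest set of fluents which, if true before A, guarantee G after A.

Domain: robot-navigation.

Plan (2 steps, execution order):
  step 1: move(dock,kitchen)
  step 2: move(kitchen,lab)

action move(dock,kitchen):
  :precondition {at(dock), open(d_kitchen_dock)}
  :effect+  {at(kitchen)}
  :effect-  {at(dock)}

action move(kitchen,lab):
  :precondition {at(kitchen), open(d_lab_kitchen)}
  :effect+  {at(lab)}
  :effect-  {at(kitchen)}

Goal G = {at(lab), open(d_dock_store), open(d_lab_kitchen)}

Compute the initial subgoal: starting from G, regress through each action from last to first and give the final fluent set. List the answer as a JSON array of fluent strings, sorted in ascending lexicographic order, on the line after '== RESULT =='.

Regress step by step:
  through step 2 (move(kitchen,lab)): drop {at(lab)}, keep {open(d_dock_store), open(d_lab_kitchen)}, require {at(kitchen), open(d_lab_kitchen)}
    → {at(kitchen), open(d_dock_store), open(d_lab_kitchen)}
  through step 1 (move(dock,kitchen)): drop {at(kitchen)}, keep {open(d_dock_store), open(d_lab_kitchen)}, require {at(dock), open(d_kitchen_dock)}
    → {at(dock), open(d_dock_store), open(d_kitchen_dock), open(d_lab_kitchen)}

== RESULT ==
["at(dock)", "open(d_dock_store)", "open(d_kitchen_dock)", "open(d_lab_kitchen)"]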